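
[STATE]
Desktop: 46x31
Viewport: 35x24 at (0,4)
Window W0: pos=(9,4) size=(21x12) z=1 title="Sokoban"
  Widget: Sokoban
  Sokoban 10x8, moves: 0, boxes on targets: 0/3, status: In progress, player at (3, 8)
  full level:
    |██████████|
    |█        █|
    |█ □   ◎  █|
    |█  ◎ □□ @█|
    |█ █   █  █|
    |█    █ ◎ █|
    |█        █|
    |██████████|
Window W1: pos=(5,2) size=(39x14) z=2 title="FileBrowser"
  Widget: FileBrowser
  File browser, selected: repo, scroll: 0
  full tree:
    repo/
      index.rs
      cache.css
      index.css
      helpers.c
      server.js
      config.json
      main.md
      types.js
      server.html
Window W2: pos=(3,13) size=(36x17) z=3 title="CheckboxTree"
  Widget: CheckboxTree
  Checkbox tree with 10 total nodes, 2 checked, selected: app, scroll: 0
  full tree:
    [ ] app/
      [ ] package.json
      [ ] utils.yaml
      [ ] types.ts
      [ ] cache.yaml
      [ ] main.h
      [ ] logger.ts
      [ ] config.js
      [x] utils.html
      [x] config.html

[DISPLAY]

     ┠─────────────────────────────
     ┃> [-] repo/                  
     ┃    index.rs                 
     ┃    cache.css                
     ┃    index.css                
     ┃    helpers.c                
     ┃    server.js                
     ┃    config.json              
     ┃    main.md                  
   ┏━━━━━━━━━━━━━━━━━━━━━━━━━━━━━━━
   ┃ CheckboxTree                  
   ┠───────────────────────────────
   ┃>[-] app/                      
   ┃   [ ] package.json            
   ┃   [ ] utils.yaml              
   ┃   [ ] types.ts                
   ┃   [ ] cache.yaml              
   ┃   [ ] main.h                  
   ┃   [ ] logger.ts               
   ┃   [ ] config.js               
   ┃   [x] utils.html              
   ┃   [x] config.html             
   ┃                               
   ┃                               


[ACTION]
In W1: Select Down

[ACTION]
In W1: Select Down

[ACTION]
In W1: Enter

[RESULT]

     ┠─────────────────────────────
     ┃  [-] repo/                  
     ┃    index.rs                 
     ┃  > cache.css                
     ┃    index.css                
     ┃    helpers.c                
     ┃    server.js                
     ┃    config.json              
     ┃    main.md                  
   ┏━━━━━━━━━━━━━━━━━━━━━━━━━━━━━━━
   ┃ CheckboxTree                  
   ┠───────────────────────────────
   ┃>[-] app/                      
   ┃   [ ] package.json            
   ┃   [ ] utils.yaml              
   ┃   [ ] types.ts                
   ┃   [ ] cache.yaml              
   ┃   [ ] main.h                  
   ┃   [ ] logger.ts               
   ┃   [ ] config.js               
   ┃   [x] utils.html              
   ┃   [x] config.html             
   ┃                               
   ┃                               


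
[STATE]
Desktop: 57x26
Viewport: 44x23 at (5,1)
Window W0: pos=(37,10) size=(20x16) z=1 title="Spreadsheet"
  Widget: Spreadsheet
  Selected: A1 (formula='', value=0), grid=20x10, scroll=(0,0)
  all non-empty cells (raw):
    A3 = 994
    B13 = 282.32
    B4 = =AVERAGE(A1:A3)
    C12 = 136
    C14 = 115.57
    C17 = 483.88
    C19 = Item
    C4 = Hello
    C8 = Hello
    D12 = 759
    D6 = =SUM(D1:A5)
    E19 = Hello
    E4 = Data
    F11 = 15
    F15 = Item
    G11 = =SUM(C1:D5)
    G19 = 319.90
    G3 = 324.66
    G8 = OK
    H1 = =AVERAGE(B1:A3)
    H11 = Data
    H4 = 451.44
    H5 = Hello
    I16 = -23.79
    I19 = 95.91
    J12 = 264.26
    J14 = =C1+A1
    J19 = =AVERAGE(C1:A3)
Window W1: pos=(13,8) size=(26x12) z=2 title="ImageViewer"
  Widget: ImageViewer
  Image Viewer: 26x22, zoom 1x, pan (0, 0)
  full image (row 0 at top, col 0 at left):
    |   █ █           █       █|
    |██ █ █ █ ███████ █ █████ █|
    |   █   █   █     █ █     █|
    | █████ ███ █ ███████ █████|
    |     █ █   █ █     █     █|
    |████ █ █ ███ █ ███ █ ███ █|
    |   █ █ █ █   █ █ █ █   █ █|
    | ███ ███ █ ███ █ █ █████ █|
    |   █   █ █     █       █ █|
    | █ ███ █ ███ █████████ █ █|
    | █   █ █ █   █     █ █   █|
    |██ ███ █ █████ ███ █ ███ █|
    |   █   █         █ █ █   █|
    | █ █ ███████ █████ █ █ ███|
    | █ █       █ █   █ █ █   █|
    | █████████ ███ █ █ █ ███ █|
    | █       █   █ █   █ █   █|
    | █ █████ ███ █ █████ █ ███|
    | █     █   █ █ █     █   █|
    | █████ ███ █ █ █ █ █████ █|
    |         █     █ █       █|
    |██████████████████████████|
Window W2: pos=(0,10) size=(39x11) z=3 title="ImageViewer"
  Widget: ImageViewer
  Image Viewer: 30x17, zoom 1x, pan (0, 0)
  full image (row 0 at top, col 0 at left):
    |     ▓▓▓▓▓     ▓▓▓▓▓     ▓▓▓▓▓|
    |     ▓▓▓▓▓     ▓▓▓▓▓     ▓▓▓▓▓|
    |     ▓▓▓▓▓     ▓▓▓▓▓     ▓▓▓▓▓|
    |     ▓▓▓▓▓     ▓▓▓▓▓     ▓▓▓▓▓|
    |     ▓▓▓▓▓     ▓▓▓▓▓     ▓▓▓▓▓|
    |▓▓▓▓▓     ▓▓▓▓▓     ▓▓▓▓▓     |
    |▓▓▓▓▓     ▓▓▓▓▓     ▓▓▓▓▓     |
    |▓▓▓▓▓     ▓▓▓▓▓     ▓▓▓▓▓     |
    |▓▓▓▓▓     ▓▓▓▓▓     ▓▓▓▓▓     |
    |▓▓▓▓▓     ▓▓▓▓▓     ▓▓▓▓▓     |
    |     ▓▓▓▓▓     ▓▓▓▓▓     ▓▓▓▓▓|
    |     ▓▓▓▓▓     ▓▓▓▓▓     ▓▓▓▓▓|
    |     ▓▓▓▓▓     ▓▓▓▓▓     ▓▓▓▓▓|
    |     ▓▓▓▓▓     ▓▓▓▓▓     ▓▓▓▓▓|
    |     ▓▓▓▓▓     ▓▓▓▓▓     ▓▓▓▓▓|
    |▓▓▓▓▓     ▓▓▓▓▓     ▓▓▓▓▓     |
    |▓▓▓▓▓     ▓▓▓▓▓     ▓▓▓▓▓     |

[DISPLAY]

                                            
                                            
                                            
                                            
                                            
                                            
                                            
        ┏━━━━━━━━━━━━━━━━━━━━━━━━┓          
        ┃ ImageViewer            ┃          
━━━━━━━━━━━━━━━━━━━━━━━━━━━━━━━━━┓━━━━━━━━━━
geViewer                         ┃Spreadshee
─────────────────────────────────┨──────────
 ▓▓▓▓▓     ▓▓▓▓▓     ▓▓▓▓▓       ┃1:        
 ▓▓▓▓▓     ▓▓▓▓▓     ▓▓▓▓▓       ┃      A   
 ▓▓▓▓▓     ▓▓▓▓▓     ▓▓▓▓▓       ┃----------
 ▓▓▓▓▓     ▓▓▓▓▓     ▓▓▓▓▓       ┃ 1      [0
 ▓▓▓▓▓     ▓▓▓▓▓     ▓▓▓▓▓       ┃ 2        
▓     ▓▓▓▓▓     ▓▓▓▓▓            ┃ 3      99
▓     ▓▓▓▓▓     ▓▓▓▓▓            ┃ 4        
━━━━━━━━━━━━━━━━━━━━━━━━━━━━━━━━━┛ 5        
                                ┃  6        
                                ┃  7        
                                ┃  8        


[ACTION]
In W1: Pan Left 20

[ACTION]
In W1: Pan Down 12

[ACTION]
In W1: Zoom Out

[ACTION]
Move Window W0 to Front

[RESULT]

                                            
                                            
                                            
                                            
                                            
                                            
                                            
        ┏━━━━━━━━━━━━━━━━━━━━━━━━┓          
        ┃ ImageViewer            ┃          
━━━━━━━━━━━━━━━━━━━━━━━━━━━━━━━━┏━━━━━━━━━━━
geViewer                        ┃ Spreadshee
────────────────────────────────┠───────────
 ▓▓▓▓▓     ▓▓▓▓▓     ▓▓▓▓▓      ┃A1:        
 ▓▓▓▓▓     ▓▓▓▓▓     ▓▓▓▓▓      ┃       A   
 ▓▓▓▓▓     ▓▓▓▓▓     ▓▓▓▓▓      ┃-----------
 ▓▓▓▓▓     ▓▓▓▓▓     ▓▓▓▓▓      ┃  1      [0
 ▓▓▓▓▓     ▓▓▓▓▓     ▓▓▓▓▓      ┃  2        
▓     ▓▓▓▓▓     ▓▓▓▓▓           ┃  3      99
▓     ▓▓▓▓▓     ▓▓▓▓▓           ┃  4        
━━━━━━━━━━━━━━━━━━━━━━━━━━━━━━━━┃  5        
                                ┃  6        
                                ┃  7        
                                ┃  8        


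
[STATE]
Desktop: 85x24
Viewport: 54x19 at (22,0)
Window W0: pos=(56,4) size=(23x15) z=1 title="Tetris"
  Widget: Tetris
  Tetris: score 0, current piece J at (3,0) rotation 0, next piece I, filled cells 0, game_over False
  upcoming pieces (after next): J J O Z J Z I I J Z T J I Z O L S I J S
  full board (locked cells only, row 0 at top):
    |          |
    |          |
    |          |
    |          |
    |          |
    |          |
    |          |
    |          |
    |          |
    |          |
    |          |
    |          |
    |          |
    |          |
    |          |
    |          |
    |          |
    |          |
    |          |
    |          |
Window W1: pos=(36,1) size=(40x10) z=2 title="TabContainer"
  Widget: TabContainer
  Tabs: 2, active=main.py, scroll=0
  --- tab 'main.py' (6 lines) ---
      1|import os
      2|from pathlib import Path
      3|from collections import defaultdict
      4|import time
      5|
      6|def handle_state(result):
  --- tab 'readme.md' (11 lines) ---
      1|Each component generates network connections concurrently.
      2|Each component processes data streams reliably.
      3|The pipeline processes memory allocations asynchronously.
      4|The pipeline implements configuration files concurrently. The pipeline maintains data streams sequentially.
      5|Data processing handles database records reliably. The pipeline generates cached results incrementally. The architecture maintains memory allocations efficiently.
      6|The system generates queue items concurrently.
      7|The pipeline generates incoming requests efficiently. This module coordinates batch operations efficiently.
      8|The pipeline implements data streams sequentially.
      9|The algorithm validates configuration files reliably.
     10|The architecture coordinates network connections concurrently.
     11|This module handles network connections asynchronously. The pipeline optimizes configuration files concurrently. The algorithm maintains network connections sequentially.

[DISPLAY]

                                                      
              ┏━━━━━━━━━━━━━━━━━━━━━━━━━━━━━━━━━━━━━━┓
              ┃ TabContainer                         ┃
              ┠──────────────────────────────────────┨
              ┃[main.py]│ readme.md                  ┃
              ┃──────────────────────────────────────┃
              ┃import os                             ┃
              ┃from pathlib import Path              ┃
              ┃from collections import defaultdict   ┃
              ┃import time                           ┃
              ┗━━━━━━━━━━━━━━━━━━━━━━━━━━━━━━━━━━━━━━┛
                                  ┃          │        
                                  ┃          │        
                                  ┃          │Score:  
                                  ┃          │0       
                                  ┃          │        
                                  ┃          │        
                                  ┃          │        
                                  ┗━━━━━━━━━━━━━━━━━━━


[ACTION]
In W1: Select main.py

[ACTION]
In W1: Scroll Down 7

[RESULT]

                                                      
              ┏━━━━━━━━━━━━━━━━━━━━━━━━━━━━━━━━━━━━━━┓
              ┃ TabContainer                         ┃
              ┠──────────────────────────────────────┨
              ┃[main.py]│ readme.md                  ┃
              ┃──────────────────────────────────────┃
              ┃def handle_state(result):             ┃
              ┃                                      ┃
              ┃                                      ┃
              ┃                                      ┃
              ┗━━━━━━━━━━━━━━━━━━━━━━━━━━━━━━━━━━━━━━┛
                                  ┃          │        
                                  ┃          │        
                                  ┃          │Score:  
                                  ┃          │0       
                                  ┃          │        
                                  ┃          │        
                                  ┃          │        
                                  ┗━━━━━━━━━━━━━━━━━━━


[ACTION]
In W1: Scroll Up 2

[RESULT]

                                                      
              ┏━━━━━━━━━━━━━━━━━━━━━━━━━━━━━━━━━━━━━━┓
              ┃ TabContainer                         ┃
              ┠──────────────────────────────────────┨
              ┃[main.py]│ readme.md                  ┃
              ┃──────────────────────────────────────┃
              ┃import time                           ┃
              ┃                                      ┃
              ┃def handle_state(result):             ┃
              ┃                                      ┃
              ┗━━━━━━━━━━━━━━━━━━━━━━━━━━━━━━━━━━━━━━┛
                                  ┃          │        
                                  ┃          │        
                                  ┃          │Score:  
                                  ┃          │0       
                                  ┃          │        
                                  ┃          │        
                                  ┃          │        
                                  ┗━━━━━━━━━━━━━━━━━━━


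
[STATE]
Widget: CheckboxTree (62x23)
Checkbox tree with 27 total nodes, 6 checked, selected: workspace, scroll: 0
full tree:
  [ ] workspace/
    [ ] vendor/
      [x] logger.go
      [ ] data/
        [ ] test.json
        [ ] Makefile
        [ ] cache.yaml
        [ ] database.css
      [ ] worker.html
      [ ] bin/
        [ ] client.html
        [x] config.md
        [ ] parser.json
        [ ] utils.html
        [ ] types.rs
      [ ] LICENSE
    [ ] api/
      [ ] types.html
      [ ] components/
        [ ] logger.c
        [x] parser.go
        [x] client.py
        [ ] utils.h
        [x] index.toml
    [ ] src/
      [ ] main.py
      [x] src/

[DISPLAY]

>[-] workspace/                                               
   [-] vendor/                                                
     [x] logger.go                                            
     [ ] data/                                                
       [ ] test.json                                          
       [ ] Makefile                                           
       [ ] cache.yaml                                         
       [ ] database.css                                       
     [ ] worker.html                                          
     [-] bin/                                                 
       [ ] client.html                                        
       [x] config.md                                          
       [ ] parser.json                                        
       [ ] utils.html                                         
       [ ] types.rs                                           
     [ ] LICENSE                                              
   [-] api/                                                   
     [ ] types.html                                           
     [-] components/                                          
       [ ] logger.c                                           
       [x] parser.go                                          
       [x] client.py                                          
       [ ] utils.h                                            


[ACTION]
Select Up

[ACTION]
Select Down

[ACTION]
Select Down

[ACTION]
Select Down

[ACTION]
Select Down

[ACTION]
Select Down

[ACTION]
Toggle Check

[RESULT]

 [-] workspace/                                               
   [-] vendor/                                                
     [x] logger.go                                            
     [-] data/                                                
       [ ] test.json                                          
>      [x] Makefile                                           
       [ ] cache.yaml                                         
       [ ] database.css                                       
     [ ] worker.html                                          
     [-] bin/                                                 
       [ ] client.html                                        
       [x] config.md                                          
       [ ] parser.json                                        
       [ ] utils.html                                         
       [ ] types.rs                                           
     [ ] LICENSE                                              
   [-] api/                                                   
     [ ] types.html                                           
     [-] components/                                          
       [ ] logger.c                                           
       [x] parser.go                                          
       [x] client.py                                          
       [ ] utils.h                                            


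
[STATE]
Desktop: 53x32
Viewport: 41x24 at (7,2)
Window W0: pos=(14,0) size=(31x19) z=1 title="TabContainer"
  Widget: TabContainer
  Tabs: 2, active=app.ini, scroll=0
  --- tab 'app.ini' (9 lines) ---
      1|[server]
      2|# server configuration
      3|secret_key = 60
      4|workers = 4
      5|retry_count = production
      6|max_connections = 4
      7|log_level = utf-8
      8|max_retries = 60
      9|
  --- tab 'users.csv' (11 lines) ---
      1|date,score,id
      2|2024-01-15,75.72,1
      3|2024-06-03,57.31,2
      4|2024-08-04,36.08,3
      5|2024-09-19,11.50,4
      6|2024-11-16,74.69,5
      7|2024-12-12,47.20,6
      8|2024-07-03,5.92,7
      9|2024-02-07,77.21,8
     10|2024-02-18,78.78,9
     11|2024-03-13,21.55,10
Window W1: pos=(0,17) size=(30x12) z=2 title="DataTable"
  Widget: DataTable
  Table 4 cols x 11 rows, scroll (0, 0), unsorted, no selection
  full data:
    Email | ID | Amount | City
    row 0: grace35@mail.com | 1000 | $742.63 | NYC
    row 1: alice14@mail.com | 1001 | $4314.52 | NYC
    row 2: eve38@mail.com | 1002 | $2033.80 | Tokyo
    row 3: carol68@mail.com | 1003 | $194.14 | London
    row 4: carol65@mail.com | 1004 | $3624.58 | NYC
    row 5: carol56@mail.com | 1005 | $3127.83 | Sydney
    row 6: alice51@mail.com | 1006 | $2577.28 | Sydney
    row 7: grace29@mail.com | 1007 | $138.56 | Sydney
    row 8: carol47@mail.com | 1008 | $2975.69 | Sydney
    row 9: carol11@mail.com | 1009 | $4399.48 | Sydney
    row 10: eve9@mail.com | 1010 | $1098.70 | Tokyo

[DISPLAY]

       ┠─────────────────────────────┨   
       ┃[app.ini]│ users.csv         ┃   
       ┃─────────────────────────────┃   
       ┃[server]                     ┃   
       ┃# server configuration       ┃   
       ┃secret_key = 60              ┃   
       ┃workers = 4                  ┃   
       ┃retry_count = production     ┃   
       ┃max_connections = 4          ┃   
       ┃log_level = utf-8            ┃   
       ┃max_retries = 60             ┃   
       ┃                             ┃   
       ┃                             ┃   
       ┃                             ┃   
       ┃                             ┃   
━━━━━━━━━━━━━━━━━━━━━━┓              ┃   
able                  ┃━━━━━━━━━━━━━━┛   
──────────────────────┨                  
          │ID  │Amount┃                  
──────────┼────┼──────┃                  
5@mail.com│1000│$742.6┃                  
4@mail.com│1001│$4314.┃                  
mail.com  │1002│$2033.┃                  
8@mail.com│1003│$194.1┃                  


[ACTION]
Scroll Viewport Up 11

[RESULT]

       ┏━━━━━━━━━━━━━━━━━━━━━━━━━━━━━┓   
       ┃ TabContainer                ┃   
       ┠─────────────────────────────┨   
       ┃[app.ini]│ users.csv         ┃   
       ┃─────────────────────────────┃   
       ┃[server]                     ┃   
       ┃# server configuration       ┃   
       ┃secret_key = 60              ┃   
       ┃workers = 4                  ┃   
       ┃retry_count = production     ┃   
       ┃max_connections = 4          ┃   
       ┃log_level = utf-8            ┃   
       ┃max_retries = 60             ┃   
       ┃                             ┃   
       ┃                             ┃   
       ┃                             ┃   
       ┃                             ┃   
━━━━━━━━━━━━━━━━━━━━━━┓              ┃   
able                  ┃━━━━━━━━━━━━━━┛   
──────────────────────┨                  
          │ID  │Amount┃                  
──────────┼────┼──────┃                  
5@mail.com│1000│$742.6┃                  
4@mail.com│1001│$4314.┃                  


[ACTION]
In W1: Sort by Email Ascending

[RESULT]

       ┏━━━━━━━━━━━━━━━━━━━━━━━━━━━━━┓   
       ┃ TabContainer                ┃   
       ┠─────────────────────────────┨   
       ┃[app.ini]│ users.csv         ┃   
       ┃─────────────────────────────┃   
       ┃[server]                     ┃   
       ┃# server configuration       ┃   
       ┃secret_key = 60              ┃   
       ┃workers = 4                  ┃   
       ┃retry_count = production     ┃   
       ┃max_connections = 4          ┃   
       ┃log_level = utf-8            ┃   
       ┃max_retries = 60             ┃   
       ┃                             ┃   
       ┃                             ┃   
       ┃                             ┃   
       ┃                             ┃   
━━━━━━━━━━━━━━━━━━━━━━┓              ┃   
able                  ┃━━━━━━━━━━━━━━┛   
──────────────────────┨                  
         ▲│ID  │Amount┃                  
──────────┼────┼──────┃                  
4@mail.com│1001│$4314.┃                  
1@mail.com│1006│$2577.┃                  


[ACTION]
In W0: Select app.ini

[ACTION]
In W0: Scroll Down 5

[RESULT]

       ┏━━━━━━━━━━━━━━━━━━━━━━━━━━━━━┓   
       ┃ TabContainer                ┃   
       ┠─────────────────────────────┨   
       ┃[app.ini]│ users.csv         ┃   
       ┃─────────────────────────────┃   
       ┃max_connections = 4          ┃   
       ┃log_level = utf-8            ┃   
       ┃max_retries = 60             ┃   
       ┃                             ┃   
       ┃                             ┃   
       ┃                             ┃   
       ┃                             ┃   
       ┃                             ┃   
       ┃                             ┃   
       ┃                             ┃   
       ┃                             ┃   
       ┃                             ┃   
━━━━━━━━━━━━━━━━━━━━━━┓              ┃   
able                  ┃━━━━━━━━━━━━━━┛   
──────────────────────┨                  
         ▲│ID  │Amount┃                  
──────────┼────┼──────┃                  
4@mail.com│1001│$4314.┃                  
1@mail.com│1006│$2577.┃                  


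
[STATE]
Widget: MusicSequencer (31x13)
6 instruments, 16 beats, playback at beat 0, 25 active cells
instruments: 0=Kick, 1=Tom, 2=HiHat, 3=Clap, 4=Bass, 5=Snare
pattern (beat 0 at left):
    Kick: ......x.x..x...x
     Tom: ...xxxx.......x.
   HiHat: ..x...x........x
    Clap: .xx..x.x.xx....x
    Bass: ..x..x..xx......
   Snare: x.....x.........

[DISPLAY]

      ▼123456789012345         
  Kick······█·█··█···█         
   Tom···████·······█·         
 HiHat··█···█········█         
  Clap·██··█·█·██····█         
  Bass··█··█··██······         
 Snare█·····█·········         
                               
                               
                               
                               
                               
                               


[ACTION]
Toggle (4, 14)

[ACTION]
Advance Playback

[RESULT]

      0▼23456789012345         
  Kick······█·█··█···█         
   Tom···████·······█·         
 HiHat··█···█········█         
  Clap·██··█·█·██····█         
  Bass··█··█··██····█·         
 Snare█·····█·········         
                               
                               
                               
                               
                               
                               


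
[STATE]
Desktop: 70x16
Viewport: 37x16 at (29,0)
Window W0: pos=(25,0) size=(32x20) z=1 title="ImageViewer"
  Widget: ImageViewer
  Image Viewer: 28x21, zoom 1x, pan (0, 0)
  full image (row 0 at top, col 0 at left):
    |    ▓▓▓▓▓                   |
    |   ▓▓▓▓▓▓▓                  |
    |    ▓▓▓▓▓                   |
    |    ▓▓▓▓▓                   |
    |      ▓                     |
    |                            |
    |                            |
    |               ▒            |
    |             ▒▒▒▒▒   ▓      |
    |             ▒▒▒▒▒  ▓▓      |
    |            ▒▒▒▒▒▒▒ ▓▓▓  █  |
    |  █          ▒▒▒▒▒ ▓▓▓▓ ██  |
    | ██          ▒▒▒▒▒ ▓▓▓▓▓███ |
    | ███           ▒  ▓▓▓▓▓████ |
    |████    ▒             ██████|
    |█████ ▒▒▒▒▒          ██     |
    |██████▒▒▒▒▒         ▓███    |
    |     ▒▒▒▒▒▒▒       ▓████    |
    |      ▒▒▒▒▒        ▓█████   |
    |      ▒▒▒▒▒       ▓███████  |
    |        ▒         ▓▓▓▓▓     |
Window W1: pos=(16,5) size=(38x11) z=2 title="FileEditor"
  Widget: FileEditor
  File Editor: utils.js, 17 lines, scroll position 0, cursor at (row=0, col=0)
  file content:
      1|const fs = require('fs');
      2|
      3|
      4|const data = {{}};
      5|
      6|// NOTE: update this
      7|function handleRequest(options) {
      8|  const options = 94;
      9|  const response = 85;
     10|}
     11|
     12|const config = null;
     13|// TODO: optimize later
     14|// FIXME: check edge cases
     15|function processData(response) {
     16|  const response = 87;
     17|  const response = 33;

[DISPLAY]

━━━━━━━━━━━━━━━━━━━━━━━━━━━┓         
ageViewer                  ┃         
───────────────────────────┨         
 ▓▓▓▓▓                     ┃         
▓▓▓▓▓▓▓                    ┃         
━━━━━━━━━━━━━━━━━━━━━━━━┓  ┃         
                        ┃  ┃         
────────────────────────┨  ┃         
equire('fs');          ▲┃  ┃         
                       █┃  ┃         
                       ░┃  ┃         
 {{}};                 ░┃  ┃         
                       ░┃  ┃         
ate this               ░┃  ┃         
dleRequest(options) {  ▼┃  ┃         
━━━━━━━━━━━━━━━━━━━━━━━━┛  ┃         


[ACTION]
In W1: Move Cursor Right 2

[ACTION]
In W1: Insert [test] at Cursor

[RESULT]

━━━━━━━━━━━━━━━━━━━━━━━━━━━┓         
ageViewer                  ┃         
───────────────────────────┨         
 ▓▓▓▓▓                     ┃         
▓▓▓▓▓▓▓                    ┃         
━━━━━━━━━━━━━━━━━━━━━━━━┓  ┃         
                        ┃  ┃         
────────────────────────┨  ┃         
 = require('fs');      ▲┃  ┃         
                       █┃  ┃         
                       ░┃  ┃         
 {{}};                 ░┃  ┃         
                       ░┃  ┃         
ate this               ░┃  ┃         
dleRequest(options) {  ▼┃  ┃         
━━━━━━━━━━━━━━━━━━━━━━━━┛  ┃         


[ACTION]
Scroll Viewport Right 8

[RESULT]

━━━━━━━━━━━━━━━━━━━━━━━┓             
iewer                  ┃             
───────────────────────┨             
▓▓                     ┃             
▓▓▓                    ┃             
━━━━━━━━━━━━━━━━━━━━┓  ┃             
                    ┃  ┃             
────────────────────┨  ┃             
equire('fs');      ▲┃  ┃             
                   █┃  ┃             
                   ░┃  ┃             
};                 ░┃  ┃             
                   ░┃  ┃             
this               ░┃  ┃             
equest(options) {  ▼┃  ┃             
━━━━━━━━━━━━━━━━━━━━┛  ┃             


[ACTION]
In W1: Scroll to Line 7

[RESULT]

━━━━━━━━━━━━━━━━━━━━━━━┓             
iewer                  ┃             
───────────────────────┨             
▓▓                     ┃             
▓▓▓                    ┃             
━━━━━━━━━━━━━━━━━━━━┓  ┃             
                    ┃  ┃             
────────────────────┨  ┃             
equest(options) {  ▲┃  ┃             
= 94;              ░┃  ┃             
 = 85;             ░┃  ┃             
                   ░┃  ┃             
                   █┃  ┃             
ull;               ░┃  ┃             
e later            ▼┃  ┃             
━━━━━━━━━━━━━━━━━━━━┛  ┃             


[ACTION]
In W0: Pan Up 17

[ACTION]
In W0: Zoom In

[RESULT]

━━━━━━━━━━━━━━━━━━━━━━━┓             
iewer                  ┃             
───────────────────────┨             
 ▓▓▓▓▓▓▓▓▓▓            ┃             
 ▓▓▓▓▓▓▓▓▓▓            ┃             
━━━━━━━━━━━━━━━━━━━━┓  ┃             
                    ┃  ┃             
────────────────────┨  ┃             
equest(options) {  ▲┃  ┃             
= 94;              ░┃  ┃             
 = 85;             ░┃  ┃             
                   ░┃  ┃             
                   █┃  ┃             
ull;               ░┃  ┃             
e later            ▼┃  ┃             
━━━━━━━━━━━━━━━━━━━━┛  ┃             


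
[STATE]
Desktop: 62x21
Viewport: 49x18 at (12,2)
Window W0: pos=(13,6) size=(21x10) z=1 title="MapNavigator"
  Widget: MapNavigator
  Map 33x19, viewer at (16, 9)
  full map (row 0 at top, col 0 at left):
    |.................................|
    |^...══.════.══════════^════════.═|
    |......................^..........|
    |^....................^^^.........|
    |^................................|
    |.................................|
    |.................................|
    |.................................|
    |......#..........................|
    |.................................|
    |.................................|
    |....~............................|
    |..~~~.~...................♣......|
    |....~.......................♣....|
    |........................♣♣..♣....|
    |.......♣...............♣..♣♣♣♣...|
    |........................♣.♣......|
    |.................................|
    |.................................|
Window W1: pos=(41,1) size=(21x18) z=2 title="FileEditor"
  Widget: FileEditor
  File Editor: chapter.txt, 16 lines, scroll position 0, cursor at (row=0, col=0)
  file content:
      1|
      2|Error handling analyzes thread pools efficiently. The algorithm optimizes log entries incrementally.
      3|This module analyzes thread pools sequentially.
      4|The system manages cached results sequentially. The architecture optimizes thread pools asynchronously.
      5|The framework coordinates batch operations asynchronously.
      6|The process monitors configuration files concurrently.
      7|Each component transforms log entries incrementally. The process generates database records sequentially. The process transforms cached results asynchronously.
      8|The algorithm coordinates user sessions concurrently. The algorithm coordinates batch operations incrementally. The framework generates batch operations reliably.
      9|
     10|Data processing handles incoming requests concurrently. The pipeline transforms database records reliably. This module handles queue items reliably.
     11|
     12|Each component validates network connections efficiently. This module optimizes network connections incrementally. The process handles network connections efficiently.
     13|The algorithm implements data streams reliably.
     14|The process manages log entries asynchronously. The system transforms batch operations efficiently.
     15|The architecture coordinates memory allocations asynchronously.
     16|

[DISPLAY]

                             ┃ FileEditor        
                             ┠───────────────────
                             ┃█                 ▲
                             ┃Error handling ana█
 ┏━━━━━━━━━━━━━━━━━━━┓       ┃This module analyz░
 ┃ MapNavigator      ┃       ┃The system manages░
 ┠───────────────────┨       ┃The framework coor░
 ┃...................┃       ┃The process monito░
 ┃...................┃       ┃Each component tra░
 ┃...................┃       ┃The algorithm coor░
 ┃.........@.........┃       ┃                  ░
 ┃...................┃       ┃Data processing ha░
 ┃...................┃       ┃                  ░
 ┗━━━━━━━━━━━━━━━━━━━┛       ┃Each component val░
                             ┃The algorithm impl░
                             ┃The process manage▼
                             ┗━━━━━━━━━━━━━━━━━━━
                                                 


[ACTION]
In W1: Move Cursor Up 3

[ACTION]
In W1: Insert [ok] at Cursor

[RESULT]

                             ┃ FileEditor        
                             ┠───────────────────
                             ┃ok█               ▲
                             ┃Error handling ana█
 ┏━━━━━━━━━━━━━━━━━━━┓       ┃This module analyz░
 ┃ MapNavigator      ┃       ┃The system manages░
 ┠───────────────────┨       ┃The framework coor░
 ┃...................┃       ┃The process monito░
 ┃...................┃       ┃Each component tra░
 ┃...................┃       ┃The algorithm coor░
 ┃.........@.........┃       ┃                  ░
 ┃...................┃       ┃Data processing ha░
 ┃...................┃       ┃                  ░
 ┗━━━━━━━━━━━━━━━━━━━┛       ┃Each component val░
                             ┃The algorithm impl░
                             ┃The process manage▼
                             ┗━━━━━━━━━━━━━━━━━━━
                                                 


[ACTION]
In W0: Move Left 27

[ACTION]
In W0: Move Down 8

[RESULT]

                             ┃ FileEditor        
                             ┠───────────────────
                             ┃ok█               ▲
                             ┃Error handling ana█
 ┏━━━━━━━━━━━━━━━━━━━┓       ┃This module analyz░
 ┃ MapNavigator      ┃       ┃The system manages░
 ┠───────────────────┨       ┃The framework coor░
 ┃         ..........┃       ┃The process monito░
 ┃         .......♣..┃       ┃Each component tra░
 ┃         ..........┃       ┃The algorithm coor░
 ┃         @.........┃       ┃                  ░
 ┃         ..........┃       ┃Data processing ha░
 ┃                   ┃       ┃                  ░
 ┗━━━━━━━━━━━━━━━━━━━┛       ┃Each component val░
                             ┃The algorithm impl░
                             ┃The process manage▼
                             ┗━━━━━━━━━━━━━━━━━━━
                                                 
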